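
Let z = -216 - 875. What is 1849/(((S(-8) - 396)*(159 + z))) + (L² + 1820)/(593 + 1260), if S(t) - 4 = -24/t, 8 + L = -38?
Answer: 1430415125/671801444 ≈ 2.1292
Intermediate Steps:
L = -46 (L = -8 - 38 = -46)
S(t) = 4 - 24/t
z = -1091
1849/(((S(-8) - 396)*(159 + z))) + (L² + 1820)/(593 + 1260) = 1849/((((4 - 24/(-8)) - 396)*(159 - 1091))) + ((-46)² + 1820)/(593 + 1260) = 1849/((((4 - 24*(-⅛)) - 396)*(-932))) + (2116 + 1820)/1853 = 1849/((((4 + 3) - 396)*(-932))) + 3936*(1/1853) = 1849/(((7 - 396)*(-932))) + 3936/1853 = 1849/((-389*(-932))) + 3936/1853 = 1849/362548 + 3936/1853 = 1430415125/671801444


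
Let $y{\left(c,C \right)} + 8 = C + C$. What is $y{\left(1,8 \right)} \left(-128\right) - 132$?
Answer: $-1156$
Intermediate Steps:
$y{\left(c,C \right)} = -8 + 2 C$ ($y{\left(c,C \right)} = -8 + \left(C + C\right) = -8 + 2 C$)
$y{\left(1,8 \right)} \left(-128\right) - 132 = \left(-8 + 2 \cdot 8\right) \left(-128\right) - 132 = \left(-8 + 16\right) \left(-128\right) - 132 = 8 \left(-128\right) - 132 = -1024 - 132 = -1156$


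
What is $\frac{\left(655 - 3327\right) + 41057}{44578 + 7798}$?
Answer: $\frac{38385}{52376} \approx 0.73287$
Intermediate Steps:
$\frac{\left(655 - 3327\right) + 41057}{44578 + 7798} = \frac{\left(655 - 3327\right) + 41057}{52376} = \left(-2672 + 41057\right) \frac{1}{52376} = 38385 \cdot \frac{1}{52376} = \frac{38385}{52376}$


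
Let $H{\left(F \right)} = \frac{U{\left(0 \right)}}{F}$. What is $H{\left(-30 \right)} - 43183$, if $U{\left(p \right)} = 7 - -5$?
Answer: $- \frac{215917}{5} \approx -43183.0$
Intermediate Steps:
$U{\left(p \right)} = 12$ ($U{\left(p \right)} = 7 + 5 = 12$)
$H{\left(F \right)} = \frac{12}{F}$
$H{\left(-30 \right)} - 43183 = \frac{12}{-30} - 43183 = 12 \left(- \frac{1}{30}\right) - 43183 = - \frac{2}{5} - 43183 = - \frac{215917}{5}$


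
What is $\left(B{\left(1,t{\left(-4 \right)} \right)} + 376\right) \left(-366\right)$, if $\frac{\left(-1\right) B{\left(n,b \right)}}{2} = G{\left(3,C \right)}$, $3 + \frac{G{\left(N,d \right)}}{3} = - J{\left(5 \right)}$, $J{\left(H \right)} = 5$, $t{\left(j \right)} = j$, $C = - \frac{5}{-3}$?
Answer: $-155184$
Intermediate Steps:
$C = \frac{5}{3}$ ($C = \left(-5\right) \left(- \frac{1}{3}\right) = \frac{5}{3} \approx 1.6667$)
$G{\left(N,d \right)} = -24$ ($G{\left(N,d \right)} = -9 + 3 \left(\left(-1\right) 5\right) = -9 + 3 \left(-5\right) = -9 - 15 = -24$)
$B{\left(n,b \right)} = 48$ ($B{\left(n,b \right)} = \left(-2\right) \left(-24\right) = 48$)
$\left(B{\left(1,t{\left(-4 \right)} \right)} + 376\right) \left(-366\right) = \left(48 + 376\right) \left(-366\right) = 424 \left(-366\right) = -155184$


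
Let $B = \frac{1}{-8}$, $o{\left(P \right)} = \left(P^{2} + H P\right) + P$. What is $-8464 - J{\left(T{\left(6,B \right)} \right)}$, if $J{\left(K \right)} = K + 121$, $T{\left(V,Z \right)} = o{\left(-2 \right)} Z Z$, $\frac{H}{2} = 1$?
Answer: $- \frac{274719}{32} \approx -8585.0$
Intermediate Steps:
$H = 2$ ($H = 2 \cdot 1 = 2$)
$o{\left(P \right)} = P^{2} + 3 P$ ($o{\left(P \right)} = \left(P^{2} + 2 P\right) + P = P^{2} + 3 P$)
$B = - \frac{1}{8} \approx -0.125$
$T{\left(V,Z \right)} = - 2 Z^{2}$ ($T{\left(V,Z \right)} = - 2 \left(3 - 2\right) Z Z = \left(-2\right) 1 Z Z = - 2 Z Z = - 2 Z^{2}$)
$J{\left(K \right)} = 121 + K$
$-8464 - J{\left(T{\left(6,B \right)} \right)} = -8464 - \left(121 - 2 \left(- \frac{1}{8}\right)^{2}\right) = -8464 - \left(121 - \frac{1}{32}\right) = -8464 - \frac{3871}{32} = - \frac{274719}{32}$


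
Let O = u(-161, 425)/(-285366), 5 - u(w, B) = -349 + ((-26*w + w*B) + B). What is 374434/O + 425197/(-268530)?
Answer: -1793290910915026/1076939565 ≈ -1.6652e+6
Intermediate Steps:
u(w, B) = 354 - B + 26*w - B*w (u(w, B) = 5 - (-349 + ((-26*w + w*B) + B)) = 5 - (-349 + ((-26*w + B*w) + B)) = 5 - (-349 + (B - 26*w + B*w)) = 5 - (-349 + B - 26*w + B*w) = 5 + (349 - B + 26*w - B*w) = 354 - B + 26*w - B*w)
O = -32084/142683 (O = (354 - 1*425 + 26*(-161) - 1*425*(-161))/(-285366) = (354 - 425 - 4186 + 68425)*(-1/285366) = 64168*(-1/285366) = -32084/142683 ≈ -0.22486)
374434/O + 425197/(-268530) = 374434/(-32084/142683) + 425197/(-268530) = 374434*(-142683/32084) + 425197*(-1/268530) = -26712683211/16042 - 425197/268530 = -1793290910915026/1076939565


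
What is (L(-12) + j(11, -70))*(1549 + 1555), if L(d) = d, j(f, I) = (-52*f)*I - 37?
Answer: 124132064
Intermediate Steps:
j(f, I) = -37 - 52*I*f (j(f, I) = -52*I*f - 37 = -37 - 52*I*f)
(L(-12) + j(11, -70))*(1549 + 1555) = (-12 + (-37 - 52*(-70)*11))*(1549 + 1555) = (-12 + (-37 + 40040))*3104 = (-12 + 40003)*3104 = 39991*3104 = 124132064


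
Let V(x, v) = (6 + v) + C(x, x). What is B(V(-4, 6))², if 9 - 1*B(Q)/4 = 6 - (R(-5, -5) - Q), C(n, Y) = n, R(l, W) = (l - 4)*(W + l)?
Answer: 115600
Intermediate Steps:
R(l, W) = (-4 + l)*(W + l)
V(x, v) = 6 + v + x (V(x, v) = (6 + v) + x = 6 + v + x)
B(Q) = 372 - 4*Q (B(Q) = 36 - 4*(6 - (((-5)² - 4*(-5) - 4*(-5) - 5*(-5)) - Q)) = 36 - 4*(6 - ((25 + 20 + 20 + 25) - Q)) = 36 - 4*(6 - (90 - Q)) = 36 - 4*(6 + (-90 + Q)) = 36 - 4*(-84 + Q) = 36 + (336 - 4*Q) = 372 - 4*Q)
B(V(-4, 6))² = (372 - 4*(6 + 6 - 4))² = (372 - 4*8)² = (372 - 32)² = 340² = 115600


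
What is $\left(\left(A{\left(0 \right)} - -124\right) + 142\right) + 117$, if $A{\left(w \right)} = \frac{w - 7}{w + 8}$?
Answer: $\frac{3057}{8} \approx 382.13$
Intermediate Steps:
$A{\left(w \right)} = \frac{-7 + w}{8 + w}$
$\left(\left(A{\left(0 \right)} - -124\right) + 142\right) + 117 = \left(\left(\frac{-7 + 0}{8 + 0} - -124\right) + 142\right) + 117 = \left(\left(\frac{1}{8} \left(-7\right) + 124\right) + 142\right) + 117 = \left(\left(- \frac{7}{8} + 124\right) + 142\right) + 117 = \left(\frac{985}{8} + 142\right) + 117 = \frac{2121}{8} + 117 = \frac{3057}{8}$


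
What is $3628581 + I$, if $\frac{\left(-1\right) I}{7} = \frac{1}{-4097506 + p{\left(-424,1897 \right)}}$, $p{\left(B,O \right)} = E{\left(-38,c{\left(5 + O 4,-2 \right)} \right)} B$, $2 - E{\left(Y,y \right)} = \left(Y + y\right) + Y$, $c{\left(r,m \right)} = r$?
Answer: $\frac{3306167063833}{911146} \approx 3.6286 \cdot 10^{6}$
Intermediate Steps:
$E{\left(Y,y \right)} = 2 - y - 2 Y$ ($E{\left(Y,y \right)} = 2 - \left(\left(Y + y\right) + Y\right) = 2 - \left(y + 2 Y\right) = 2 - y - 2 Y$)
$p{\left(B,O \right)} = B \left(73 - 4 O\right)$ ($p{\left(B,O \right)} = \left(2 - \left(5 + O 4\right) - -76\right) B = \left(2 - \left(5 + 4 O\right) + 76\right) B = \left(73 - 4 O\right) B = B \left(73 - 4 O\right)$)
$I = \frac{7}{911146}$ ($I = - \frac{7}{-4097506 - 424 \left(73 - 7588\right)} = - \frac{7}{-4097506 - -3186360} = - \frac{7}{-4097506 + 3186360} = - \frac{7}{-911146} = \left(-7\right) \left(- \frac{1}{911146}\right) = \frac{7}{911146} \approx 7.6826 \cdot 10^{-6}$)
$3628581 + I = 3628581 + \frac{7}{911146} = \frac{3306167063833}{911146}$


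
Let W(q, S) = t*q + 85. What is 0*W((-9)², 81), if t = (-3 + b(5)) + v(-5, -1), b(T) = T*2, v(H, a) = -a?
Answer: 0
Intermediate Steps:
b(T) = 2*T
t = 8 (t = (-3 + 2*5) - 1*(-1) = (-3 + 10) + 1 = 7 + 1 = 8)
W(q, S) = 85 + 8*q (W(q, S) = 8*q + 85 = 85 + 8*q)
0*W((-9)², 81) = 0*(85 + 8*(-9)²) = 0*(85 + 8*81) = 0*(85 + 648) = 0*733 = 0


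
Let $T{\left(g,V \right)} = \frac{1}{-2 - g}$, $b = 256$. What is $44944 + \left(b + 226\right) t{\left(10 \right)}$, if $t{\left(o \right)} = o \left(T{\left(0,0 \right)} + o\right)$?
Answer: $90734$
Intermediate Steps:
$t{\left(o \right)} = o \left(- \frac{1}{2} + o\right)$ ($t{\left(o \right)} = o \left(- \frac{1}{2 + 0} + o\right) = o \left(- \frac{1}{2} + o\right)$)
$44944 + \left(b + 226\right) t{\left(10 \right)} = 44944 + \left(256 + 226\right) 10 \left(- \frac{1}{2} + 10\right) = 44944 + 482 \cdot 10 \cdot \frac{19}{2} = 44944 + 482 \cdot 95 = 44944 + 45790 = 90734$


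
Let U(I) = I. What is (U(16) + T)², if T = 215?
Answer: 53361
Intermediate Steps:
(U(16) + T)² = (16 + 215)² = 231² = 53361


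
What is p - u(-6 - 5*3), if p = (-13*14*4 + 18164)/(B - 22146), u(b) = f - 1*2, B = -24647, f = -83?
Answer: 3959969/46793 ≈ 84.627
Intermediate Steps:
u(b) = -85 (u(b) = -83 - 1*2 = -83 - 2 = -85)
p = -17436/46793 (p = (-13*14*4 + 18164)/(-24647 - 22146) = (-182*4 + 18164)/(-46793) = (-728 + 18164)*(-1/46793) = 17436*(-1/46793) = -17436/46793 ≈ -0.37262)
p - u(-6 - 5*3) = -17436/46793 - 1*(-85) = -17436/46793 + 85 = 3959969/46793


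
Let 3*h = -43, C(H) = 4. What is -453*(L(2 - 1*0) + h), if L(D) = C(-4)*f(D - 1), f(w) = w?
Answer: 4681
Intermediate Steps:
h = -43/3 (h = (⅓)*(-43) = -43/3 ≈ -14.333)
L(D) = -4 + 4*D (L(D) = 4*(D - 1) = 4*(-1 + D) = -4 + 4*D)
-453*(L(2 - 1*0) + h) = -453*((-4 + 4*(2 - 1*0)) - 43/3) = -453*((-4 + 4*(2 + 0)) - 43/3) = -453*((-4 + 4*2) - 43/3) = -453*((-4 + 8) - 43/3) = -453*(4 - 43/3) = -453*(-31/3) = 4681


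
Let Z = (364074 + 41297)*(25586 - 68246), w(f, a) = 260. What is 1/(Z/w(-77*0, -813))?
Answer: -13/864656343 ≈ -1.5035e-8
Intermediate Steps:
Z = -17293126860 (Z = 405371*(-42660) = -17293126860)
1/(Z/w(-77*0, -813)) = 1/(-17293126860/260) = 1/(-17293126860*1/260) = 1/(-864656343/13) = -13/864656343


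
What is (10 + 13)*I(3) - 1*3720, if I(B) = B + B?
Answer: -3582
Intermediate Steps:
I(B) = 2*B
(10 + 13)*I(3) - 1*3720 = (10 + 13)*(2*3) - 1*3720 = 23*6 - 3720 = 138 - 3720 = -3582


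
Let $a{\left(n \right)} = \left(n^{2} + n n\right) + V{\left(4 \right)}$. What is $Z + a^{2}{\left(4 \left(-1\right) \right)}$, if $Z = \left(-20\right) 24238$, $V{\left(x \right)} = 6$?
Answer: $-483316$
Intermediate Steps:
$a{\left(n \right)} = 6 + 2 n^{2}$ ($a{\left(n \right)} = \left(n^{2} + n n\right) + 6 = \left(n^{2} + n^{2}\right) + 6 = 2 n^{2} + 6 = 6 + 2 n^{2}$)
$Z = -484760$
$Z + a^{2}{\left(4 \left(-1\right) \right)} = -484760 + \left(6 + 2 \left(4 \left(-1\right)\right)^{2}\right)^{2} = -484760 + \left(6 + 2 \left(-4\right)^{2}\right)^{2} = -484760 + \left(6 + 2 \cdot 16\right)^{2} = -484760 + \left(6 + 32\right)^{2} = -484760 + 38^{2} = -484760 + 1444 = -483316$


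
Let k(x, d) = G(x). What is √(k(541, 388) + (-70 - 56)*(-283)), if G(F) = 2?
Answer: 2*√8915 ≈ 188.84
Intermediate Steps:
k(x, d) = 2
√(k(541, 388) + (-70 - 56)*(-283)) = √(2 + (-70 - 56)*(-283)) = √(2 - 126*(-283)) = √(2 + 35658) = √35660 = 2*√8915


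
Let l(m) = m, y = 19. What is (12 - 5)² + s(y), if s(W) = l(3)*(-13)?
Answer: 10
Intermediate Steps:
s(W) = -39 (s(W) = 3*(-13) = -39)
(12 - 5)² + s(y) = (12 - 5)² - 39 = 7² - 39 = 49 - 39 = 10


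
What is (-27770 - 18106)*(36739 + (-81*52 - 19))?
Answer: -1491337008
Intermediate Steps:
(-27770 - 18106)*(36739 + (-81*52 - 19)) = -45876*(36739 + (-4212 - 19)) = -45876*(36739 - 4231) = -45876*32508 = -1491337008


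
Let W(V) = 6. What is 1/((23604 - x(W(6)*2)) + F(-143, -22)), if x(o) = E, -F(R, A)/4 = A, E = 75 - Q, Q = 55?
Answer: 1/23672 ≈ 4.2244e-5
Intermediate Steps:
E = 20 (E = 75 - 1*55 = 75 - 55 = 20)
F(R, A) = -4*A
x(o) = 20
1/((23604 - x(W(6)*2)) + F(-143, -22)) = 1/((23604 - 1*20) - 4*(-22)) = 1/((23604 - 20) + 88) = 1/(23584 + 88) = 1/23672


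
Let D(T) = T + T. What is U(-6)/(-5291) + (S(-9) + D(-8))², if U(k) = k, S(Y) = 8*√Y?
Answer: -1693114/5291 - 768*I ≈ -320.0 - 768.0*I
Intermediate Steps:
D(T) = 2*T
U(-6)/(-5291) + (S(-9) + D(-8))² = -6/(-5291) + (8*√(-9) + 2*(-8))² = -6*(-1/5291) + (8*(3*I) - 16)² = 6/5291 + (24*I - 16)² = 6/5291 + (-16 + 24*I)²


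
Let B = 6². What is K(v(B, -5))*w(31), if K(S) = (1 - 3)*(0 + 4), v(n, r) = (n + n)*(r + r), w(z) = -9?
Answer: 72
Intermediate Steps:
B = 36
v(n, r) = 4*n*r (v(n, r) = (2*n)*(2*r) = 4*n*r)
K(S) = -8 (K(S) = -2*4 = -8)
K(v(B, -5))*w(31) = -8*(-9) = 72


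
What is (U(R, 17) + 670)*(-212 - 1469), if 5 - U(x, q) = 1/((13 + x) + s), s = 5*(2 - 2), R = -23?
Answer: -11348431/10 ≈ -1.1348e+6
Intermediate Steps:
s = 0 (s = 5*0 = 0)
U(x, q) = 5 - 1/(13 + x) (U(x, q) = 5 - 1/((13 + x) + 0) = 5 - 1/(13 + x))
(U(R, 17) + 670)*(-212 - 1469) = ((64 + 5*(-23))/(13 - 23) + 670)*(-212 - 1469) = ((64 - 115)/(-10) + 670)*(-1681) = (-1/10*(-51) + 670)*(-1681) = (51/10 + 670)*(-1681) = (6751/10)*(-1681) = -11348431/10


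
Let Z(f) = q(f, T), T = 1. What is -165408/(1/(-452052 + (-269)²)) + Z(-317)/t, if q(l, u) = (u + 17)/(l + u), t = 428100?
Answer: 1416015063968044797/22546600 ≈ 6.2804e+10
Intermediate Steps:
q(l, u) = (17 + u)/(l + u)
Z(f) = 18/(1 + f) (Z(f) = (17 + 1)/(f + 1) = 18/(1 + f))
-165408/(1/(-452052 + (-269)²)) + Z(-317)/t = -165408/(1/(-452052 + (-269)²)) + (18/(1 - 317))/428100 = -165408/(1/(-452052 + 72361)) + (18/(-316))*(1/428100) = -165408/(1/(-379691)) + (18*(-1/316))*(1/428100) = -165408/(-1/379691) - 9/158*1/428100 = -165408*(-379691) - 3/22546600 = 62803928928 - 3/22546600 = 1416015063968044797/22546600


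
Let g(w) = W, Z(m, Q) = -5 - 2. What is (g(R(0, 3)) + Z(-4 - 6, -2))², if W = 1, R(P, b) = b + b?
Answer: 36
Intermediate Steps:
R(P, b) = 2*b
Z(m, Q) = -7
g(w) = 1
(g(R(0, 3)) + Z(-4 - 6, -2))² = (1 - 7)² = (-6)² = 36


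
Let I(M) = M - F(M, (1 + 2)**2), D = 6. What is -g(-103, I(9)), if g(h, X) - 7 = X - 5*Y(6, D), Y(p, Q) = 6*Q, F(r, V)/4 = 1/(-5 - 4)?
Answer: 1472/9 ≈ 163.56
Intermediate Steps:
F(r, V) = -4/9 (F(r, V) = 4/(-5 - 4) = 4/(-9) = 4*(-1/9) = -4/9)
I(M) = 4/9 + M (I(M) = M - 1*(-4/9) = M + 4/9 = 4/9 + M)
g(h, X) = -173 + X (g(h, X) = 7 + (X - 30*6) = 7 + (X - 5*36) = 7 + (X - 180) = 7 + (-180 + X) = -173 + X)
-g(-103, I(9)) = -(-173 + (4/9 + 9)) = -(-173 + 85/9) = -1*(-1472/9) = 1472/9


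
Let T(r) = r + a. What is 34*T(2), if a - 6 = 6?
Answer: 476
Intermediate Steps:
a = 12 (a = 6 + 6 = 12)
T(r) = 12 + r (T(r) = r + 12 = 12 + r)
34*T(2) = 34*(12 + 2) = 34*14 = 476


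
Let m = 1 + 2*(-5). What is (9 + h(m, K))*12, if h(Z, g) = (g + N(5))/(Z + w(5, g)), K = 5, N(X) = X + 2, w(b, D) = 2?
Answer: 612/7 ≈ 87.429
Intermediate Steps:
m = -9 (m = 1 - 10 = -9)
N(X) = 2 + X
h(Z, g) = (7 + g)/(2 + Z) (h(Z, g) = (g + (2 + 5))/(Z + 2) = (g + 7)/(2 + Z) = (7 + g)/(2 + Z))
(9 + h(m, K))*12 = (9 + (7 + 5)/(2 - 9))*12 = (9 + 12/(-7))*12 = (9 - ⅐*12)*12 = (9 - 12/7)*12 = (51/7)*12 = 612/7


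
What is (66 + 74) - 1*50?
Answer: 90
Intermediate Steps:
(66 + 74) - 1*50 = 140 - 50 = 90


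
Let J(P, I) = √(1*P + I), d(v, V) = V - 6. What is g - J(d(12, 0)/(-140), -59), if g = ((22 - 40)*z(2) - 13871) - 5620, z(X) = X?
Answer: -19527 - I*√288890/70 ≈ -19527.0 - 7.6784*I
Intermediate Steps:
d(v, V) = -6 + V
J(P, I) = √(I + P) (J(P, I) = √(P + I) = √(I + P))
g = -19527 (g = ((22 - 40)*2 - 13871) - 5620 = (-18*2 - 13871) - 5620 = (-36 - 13871) - 5620 = -13907 - 5620 = -19527)
g - J(d(12, 0)/(-140), -59) = -19527 - √(-59 + (-6 + 0)/(-140)) = -19527 - √(-59 - 6*(-1/140)) = -19527 - √(-59 + 3/70) = -19527 - √(-4127/70) = -19527 - I*√288890/70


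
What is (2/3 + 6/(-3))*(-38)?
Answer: 152/3 ≈ 50.667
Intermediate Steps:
(2/3 + 6/(-3))*(-38) = (2*(1/3) + 6*(-1/3))*(-38) = (2/3 - 2)*(-38) = -4/3*(-38) = 152/3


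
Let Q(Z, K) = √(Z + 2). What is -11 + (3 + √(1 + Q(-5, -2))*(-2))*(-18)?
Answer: -65 + 36*√(1 + I*√3) ≈ -20.909 + 25.456*I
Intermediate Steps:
Q(Z, K) = √(2 + Z)
-11 + (3 + √(1 + Q(-5, -2))*(-2))*(-18) = -11 + (3 + √(1 + √(2 - 5))*(-2))*(-18) = -11 + (3 + √(1 + √(-3))*(-2))*(-18) = -11 + (3 + √(1 + I*√3)*(-2))*(-18) = -11 + (3 - 2*√(1 + I*√3))*(-18) = -11 + (-54 + 36*√(1 + I*√3)) = -65 + 36*√(1 + I*√3)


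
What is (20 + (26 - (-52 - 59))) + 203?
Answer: 360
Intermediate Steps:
(20 + (26 - (-52 - 59))) + 203 = (20 + (26 - 1*(-111))) + 203 = (20 + (26 + 111)) + 203 = (20 + 137) + 203 = 157 + 203 = 360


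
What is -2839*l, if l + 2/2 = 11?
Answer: -28390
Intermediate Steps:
l = 10 (l = -1 + 11 = 10)
-2839*l = -2839*10 = -28390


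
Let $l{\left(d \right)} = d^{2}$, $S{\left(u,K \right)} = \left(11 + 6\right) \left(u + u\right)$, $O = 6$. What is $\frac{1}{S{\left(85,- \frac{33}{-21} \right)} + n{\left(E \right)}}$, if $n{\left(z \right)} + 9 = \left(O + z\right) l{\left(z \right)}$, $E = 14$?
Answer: $\frac{1}{6801} \approx 0.00014704$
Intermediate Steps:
$S{\left(u,K \right)} = 34 u$ ($S{\left(u,K \right)} = 17 \cdot 2 u = 34 u$)
$n{\left(z \right)} = -9 + z^{2} \left(6 + z\right)$ ($n{\left(z \right)} = -9 + \left(6 + z\right) z^{2} = -9 + z^{2} \left(6 + z\right)$)
$\frac{1}{S{\left(85,- \frac{33}{-21} \right)} + n{\left(E \right)}} = \frac{1}{34 \cdot 85 + \left(-9 + 14^{3} + 6 \cdot 14^{2}\right)} = \frac{1}{2890 + \left(-9 + 2744 + 6 \cdot 196\right)} = \frac{1}{2890 + \left(-9 + 2744 + 1176\right)} = \frac{1}{2890 + 3911} = \frac{1}{6801}$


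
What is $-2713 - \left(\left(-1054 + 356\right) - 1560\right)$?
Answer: $-455$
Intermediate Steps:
$-2713 - \left(\left(-1054 + 356\right) - 1560\right) = -2713 - \left(-698 - 1560\right) = -2713 - -2258 = -2713 + 2258 = -455$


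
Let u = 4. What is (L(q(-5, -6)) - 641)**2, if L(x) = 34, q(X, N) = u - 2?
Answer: 368449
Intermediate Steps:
q(X, N) = 2 (q(X, N) = 4 - 2 = 2)
(L(q(-5, -6)) - 641)**2 = (34 - 641)**2 = (-607)**2 = 368449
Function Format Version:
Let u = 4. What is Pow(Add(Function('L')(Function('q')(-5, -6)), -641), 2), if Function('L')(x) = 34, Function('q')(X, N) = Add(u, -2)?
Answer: 368449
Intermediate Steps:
Function('q')(X, N) = 2 (Function('q')(X, N) = Add(4, -2) = 2)
Pow(Add(Function('L')(Function('q')(-5, -6)), -641), 2) = Pow(Add(34, -641), 2) = Pow(-607, 2) = 368449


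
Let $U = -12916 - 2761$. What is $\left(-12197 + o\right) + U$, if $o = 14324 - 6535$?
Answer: $-20085$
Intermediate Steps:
$o = 7789$
$U = -15677$ ($U = -12916 - 2761 = -15677$)
$\left(-12197 + o\right) + U = \left(-12197 + 7789\right) - 15677 = -4408 - 15677 = -20085$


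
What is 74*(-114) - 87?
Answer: -8523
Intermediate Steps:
74*(-114) - 87 = -8436 - 87 = -8523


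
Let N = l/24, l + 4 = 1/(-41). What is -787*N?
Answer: 43285/328 ≈ 131.97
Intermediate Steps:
l = -165/41 (l = -4 + 1/(-41) = -4 - 1/41 = -165/41 ≈ -4.0244)
N = -55/328 (N = -165/41/24 = -165/41*1/24 = -55/328 ≈ -0.16768)
-787*N = -787*(-55/328) = 43285/328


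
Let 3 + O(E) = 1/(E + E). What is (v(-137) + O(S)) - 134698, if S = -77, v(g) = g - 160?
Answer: -20789693/154 ≈ -1.3500e+5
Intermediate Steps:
v(g) = -160 + g
O(E) = -3 + 1/(2*E) (O(E) = -3 + 1/(E + E) = -3 + 1/(2*E))
(v(-137) + O(S)) - 134698 = ((-160 - 137) + (-3 + (1/2)/(-77))) - 134698 = (-297 + (-3 + (1/2)*(-1/77))) - 134698 = (-297 + (-3 - 1/154)) - 134698 = (-297 - 463/154) - 134698 = -46201/154 - 134698 = -20789693/154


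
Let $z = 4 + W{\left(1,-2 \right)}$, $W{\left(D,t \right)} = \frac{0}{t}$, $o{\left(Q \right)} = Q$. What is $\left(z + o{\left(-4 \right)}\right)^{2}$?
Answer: $0$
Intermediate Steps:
$W{\left(D,t \right)} = 0$
$z = 4$ ($z = 4 + 0 = 4$)
$\left(z + o{\left(-4 \right)}\right)^{2} = \left(4 - 4\right)^{2} = 0^{2} = 0$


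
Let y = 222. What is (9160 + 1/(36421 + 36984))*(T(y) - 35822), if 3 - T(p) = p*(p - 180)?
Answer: -30353692786543/73405 ≈ -4.1351e+8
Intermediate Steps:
T(p) = 3 - p*(-180 + p) (T(p) = 3 - p*(p - 180) = 3 - p*(-180 + p))
(9160 + 1/(36421 + 36984))*(T(y) - 35822) = (9160 + 1/(36421 + 36984))*((3 - 1*222² + 180*222) - 35822) = (9160 + 1/73405)*((3 - 1*49284 + 39960) - 35822) = (9160 + 1/73405)*((3 - 49284 + 39960) - 35822) = 672389801*(-9321 - 35822)/73405 = (672389801/73405)*(-45143) = -30353692786543/73405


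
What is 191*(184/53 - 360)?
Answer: -3609136/53 ≈ -68097.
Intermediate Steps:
191*(184/53 - 360) = 191*(-18896/53) = -3609136/53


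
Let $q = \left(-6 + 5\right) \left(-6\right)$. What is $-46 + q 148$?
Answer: $842$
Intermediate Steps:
$q = 6$ ($q = \left(-1\right) \left(-6\right) = 6$)
$-46 + q 148 = -46 + 6 \cdot 148 = -46 + 888 = 842$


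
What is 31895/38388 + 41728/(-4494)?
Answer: -34726627/4107516 ≈ -8.4544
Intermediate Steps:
31895/38388 + 41728/(-4494) = 31895*(1/38388) + 41728*(-1/4494) = 31895/38388 - 20864/2247 = -34726627/4107516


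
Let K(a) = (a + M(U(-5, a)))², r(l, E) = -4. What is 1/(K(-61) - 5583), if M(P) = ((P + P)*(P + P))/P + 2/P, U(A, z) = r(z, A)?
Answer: 4/1693 ≈ 0.0023627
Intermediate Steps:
U(A, z) = -4
M(P) = 2/P + 4*P (M(P) = ((2*P)*(2*P))/P + 2/P = (4*P²)/P + 2/P = 4*P + 2/P = 2/P + 4*P)
K(a) = (-33/2 + a)² (K(a) = (a + (2/(-4) + 4*(-4)))² = (a + (2*(-¼) - 16))² = (a + (-½ - 16))² = (a - 33/2)² = (-33/2 + a)²)
1/(K(-61) - 5583) = 1/((-33 + 2*(-61))²/4 - 5583) = 1/((-33 - 122)²/4 - 5583) = 1/((¼)*(-155)² - 5583) = 1/((¼)*24025 - 5583) = 1/(24025/4 - 5583) = 1/(1693/4) = 4/1693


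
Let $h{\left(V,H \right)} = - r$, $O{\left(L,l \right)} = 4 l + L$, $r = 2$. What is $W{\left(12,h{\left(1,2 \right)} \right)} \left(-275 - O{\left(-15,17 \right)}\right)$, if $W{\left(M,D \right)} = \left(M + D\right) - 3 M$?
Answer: $8528$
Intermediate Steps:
$O{\left(L,l \right)} = L + 4 l$
$h{\left(V,H \right)} = -2$ ($h{\left(V,H \right)} = \left(-1\right) 2 = -2$)
$W{\left(M,D \right)} = D - 2 M$ ($W{\left(M,D \right)} = \left(D + M\right) - 3 M = D - 2 M$)
$W{\left(12,h{\left(1,2 \right)} \right)} \left(-275 - O{\left(-15,17 \right)}\right) = \left(-2 - 24\right) \left(-275 - \left(-15 + 4 \cdot 17\right)\right) = \left(-2 - 24\right) \left(-275 - \left(-15 + 68\right)\right) = - 26 \left(-275 - 53\right) = \left(-26\right) \left(-328\right) = 8528$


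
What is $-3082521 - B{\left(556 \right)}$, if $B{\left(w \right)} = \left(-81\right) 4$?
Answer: $-3082197$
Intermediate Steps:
$B{\left(w \right)} = -324$
$-3082521 - B{\left(556 \right)} = -3082521 - -324 = -3082521 + 324 = -3082197$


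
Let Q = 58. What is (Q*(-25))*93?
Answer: -134850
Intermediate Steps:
(Q*(-25))*93 = (58*(-25))*93 = -1450*93 = -134850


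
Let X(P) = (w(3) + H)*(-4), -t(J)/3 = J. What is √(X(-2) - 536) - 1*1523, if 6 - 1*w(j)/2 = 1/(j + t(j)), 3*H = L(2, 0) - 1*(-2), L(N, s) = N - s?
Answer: -1523 + 2*I*√1329/3 ≈ -1523.0 + 24.304*I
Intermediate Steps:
t(J) = -3*J
H = 4/3 (H = ((2 - 1*0) - 1*(-2))/3 = ((2 + 0) + 2)/3 = (2 + 2)/3 = (⅓)*4 = 4/3 ≈ 1.3333)
w(j) = 12 + 1/j (w(j) = 12 - 2/(j - 3*j) = 12 - 2*(-1/(2*j)) = 12 - (-1)/j = 12 + 1/j)
X(P) = -164/3 (X(P) = ((12 + 1/3) + 4/3)*(-4) = ((12 + ⅓) + 4/3)*(-4) = (37/3 + 4/3)*(-4) = (41/3)*(-4) = -164/3)
√(X(-2) - 536) - 1*1523 = √(-164/3 - 536) - 1*1523 = √(-1772/3) - 1523 = 2*I*√1329/3 - 1523 = -1523 + 2*I*√1329/3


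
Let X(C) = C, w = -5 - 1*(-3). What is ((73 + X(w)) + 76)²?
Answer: 21609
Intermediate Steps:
w = -2 (w = -5 + 3 = -2)
((73 + X(w)) + 76)² = ((73 - 2) + 76)² = (71 + 76)² = 147² = 21609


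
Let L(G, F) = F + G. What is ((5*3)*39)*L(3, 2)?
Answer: 2925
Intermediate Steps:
((5*3)*39)*L(3, 2) = ((5*3)*39)*(2 + 3) = (15*39)*5 = 585*5 = 2925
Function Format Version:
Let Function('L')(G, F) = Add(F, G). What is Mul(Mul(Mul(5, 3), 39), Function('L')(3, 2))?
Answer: 2925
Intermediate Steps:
Mul(Mul(Mul(5, 3), 39), Function('L')(3, 2)) = Mul(Mul(Mul(5, 3), 39), Add(2, 3)) = Mul(Mul(15, 39), 5) = Mul(585, 5) = 2925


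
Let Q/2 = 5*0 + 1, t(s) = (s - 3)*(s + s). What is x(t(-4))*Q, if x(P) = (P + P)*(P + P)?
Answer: 25088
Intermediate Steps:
t(s) = 2*s*(-3 + s) (t(s) = (-3 + s)*(2*s) = 2*s*(-3 + s))
x(P) = 4*P**2 (x(P) = (2*P)*(2*P) = 4*P**2)
Q = 2 (Q = 2*(5*0 + 1) = 2*(0 + 1) = 2*1 = 2)
x(t(-4))*Q = (4*(2*(-4)*(-3 - 4))**2)*2 = (4*(2*(-4)*(-7))**2)*2 = (4*56**2)*2 = (4*3136)*2 = 12544*2 = 25088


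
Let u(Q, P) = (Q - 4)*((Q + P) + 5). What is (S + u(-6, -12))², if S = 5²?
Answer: 24025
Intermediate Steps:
S = 25
u(Q, P) = (-4 + Q)*(5 + P + Q) (u(Q, P) = (-4 + Q)*((P + Q) + 5) = (-4 + Q)*(5 + P + Q))
(S + u(-6, -12))² = (25 + (-20 - 6 + (-6)² - 4*(-12) - 12*(-6)))² = (25 + (-20 - 6 + 36 + 48 + 72))² = (25 + 130)² = 155² = 24025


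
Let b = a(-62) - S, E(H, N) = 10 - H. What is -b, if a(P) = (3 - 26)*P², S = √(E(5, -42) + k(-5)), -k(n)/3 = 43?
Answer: 88412 + 2*I*√31 ≈ 88412.0 + 11.136*I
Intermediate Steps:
k(n) = -129 (k(n) = -3*43 = -129)
S = 2*I*√31 (S = √((10 - 1*5) - 129) = √((10 - 5) - 129) = √(5 - 129) = √(-124) = 2*I*√31 ≈ 11.136*I)
a(P) = -23*P²
b = -88412 - 2*I*√31 (b = -23*(-62)² - 2*I*√31 = -23*3844 - 2*I*√31 = -88412 - 2*I*√31 ≈ -88412.0 - 11.136*I)
-b = -(-88412 - 2*I*√31) = 88412 + 2*I*√31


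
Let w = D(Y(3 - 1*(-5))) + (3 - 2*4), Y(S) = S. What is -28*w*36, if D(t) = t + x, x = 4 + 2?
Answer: -9072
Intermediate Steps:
x = 6
D(t) = 6 + t (D(t) = t + 6 = 6 + t)
w = 9 (w = (6 + (3 - 1*(-5))) + (3 - 2*4) = (6 + (3 + 5)) + (3 - 8) = (6 + 8) - 5 = 14 - 5 = 9)
-28*w*36 = -28*9*36 = -252*36 = -9072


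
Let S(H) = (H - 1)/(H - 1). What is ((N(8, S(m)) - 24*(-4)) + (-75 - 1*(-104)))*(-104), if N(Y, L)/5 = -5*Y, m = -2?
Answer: 7800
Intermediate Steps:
S(H) = 1 (S(H) = (-1 + H)/(-1 + H) = 1)
N(Y, L) = -25*Y (N(Y, L) = 5*(-5*Y) = -25*Y)
((N(8, S(m)) - 24*(-4)) + (-75 - 1*(-104)))*(-104) = ((-25*8 - 24*(-4)) + (-75 - 1*(-104)))*(-104) = ((-200 + 96) + (-75 + 104))*(-104) = (-104 + 29)*(-104) = -75*(-104) = 7800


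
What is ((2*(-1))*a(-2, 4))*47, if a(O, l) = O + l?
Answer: -188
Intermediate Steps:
((2*(-1))*a(-2, 4))*47 = ((2*(-1))*(-2 + 4))*47 = -2*2*47 = -4*47 = -188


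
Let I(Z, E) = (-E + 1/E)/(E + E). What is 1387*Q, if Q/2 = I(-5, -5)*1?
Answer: -33288/25 ≈ -1331.5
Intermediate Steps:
I(Z, E) = (1/E - E)/(2*E) (I(Z, E) = (-E + 1/E)/((2*E)) = (1/E - E)*(1/(2*E)) = (1/E - E)/(2*E))
Q = -24/25 (Q = 2*(((½)*(1 - 1*(-5)²)/(-5)²)*1) = 2*(((½)*(1/25)*(1 - 1*25))*1) = 2*(((½)*(1/25)*(1 - 25))*1) = 2*(((½)*(1/25)*(-24))*1) = 2*(-12/25*1) = 2*(-12/25) = -24/25 ≈ -0.96000)
1387*Q = 1387*(-24/25) = -33288/25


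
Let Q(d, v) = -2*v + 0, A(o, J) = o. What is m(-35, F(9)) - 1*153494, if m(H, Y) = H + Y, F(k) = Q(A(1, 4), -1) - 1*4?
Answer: -153531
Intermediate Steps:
Q(d, v) = -2*v
F(k) = -2 (F(k) = -2*(-1) - 1*4 = 2 - 4 = -2)
m(-35, F(9)) - 1*153494 = (-35 - 2) - 1*153494 = -37 - 153494 = -153531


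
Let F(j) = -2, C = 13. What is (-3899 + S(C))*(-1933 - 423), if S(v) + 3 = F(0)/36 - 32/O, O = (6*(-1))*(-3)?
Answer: 27592294/3 ≈ 9.1974e+6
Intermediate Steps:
O = 18 (O = -6*(-3) = 18)
S(v) = -29/6 (S(v) = -3 + (-2/36 - 32/18) = -3 + (-2*1/36 - 32*1/18) = -3 + (-1/18 - 16/9) = -3 - 11/6 = -29/6)
(-3899 + S(C))*(-1933 - 423) = (-3899 - 29/6)*(-1933 - 423) = -23423/6*(-2356) = 27592294/3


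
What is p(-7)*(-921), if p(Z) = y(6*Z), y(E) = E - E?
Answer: 0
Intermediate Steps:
y(E) = 0
p(Z) = 0
p(-7)*(-921) = 0*(-921) = 0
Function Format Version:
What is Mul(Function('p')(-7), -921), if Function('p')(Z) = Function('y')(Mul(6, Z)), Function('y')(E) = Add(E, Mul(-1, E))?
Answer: 0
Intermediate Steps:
Function('y')(E) = 0
Function('p')(Z) = 0
Mul(Function('p')(-7), -921) = Mul(0, -921) = 0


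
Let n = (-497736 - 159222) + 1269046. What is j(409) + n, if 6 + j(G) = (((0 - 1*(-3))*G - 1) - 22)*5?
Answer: 618102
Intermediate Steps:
j(G) = -121 + 15*G (j(G) = -6 + (((0 - 1*(-3))*G - 1) - 22)*5 = -6 + (((0 + 3)*G - 1) - 22)*5 = -6 + ((3*G - 1) - 22)*5 = -6 + ((-1 + 3*G) - 22)*5 = -6 + (-23 + 3*G)*5 = -6 + (-115 + 15*G) = -121 + 15*G)
n = 612088 (n = -656958 + 1269046 = 612088)
j(409) + n = (-121 + 15*409) + 612088 = (-121 + 6135) + 612088 = 6014 + 612088 = 618102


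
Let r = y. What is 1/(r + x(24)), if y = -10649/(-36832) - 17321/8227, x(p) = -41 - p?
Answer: -303016864/20246453909 ≈ -0.014966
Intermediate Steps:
y = -550357749/303016864 (y = -10649*(-1/36832) - 17321*1/8227 = 10649/36832 - 17321/8227 = -550357749/303016864 ≈ -1.8163)
r = -550357749/303016864 ≈ -1.8163
1/(r + x(24)) = 1/(-550357749/303016864 + (-41 - 1*24)) = 1/(-550357749/303016864 + (-41 - 24)) = 1/(-550357749/303016864 - 65) = 1/(-20246453909/303016864) = -303016864/20246453909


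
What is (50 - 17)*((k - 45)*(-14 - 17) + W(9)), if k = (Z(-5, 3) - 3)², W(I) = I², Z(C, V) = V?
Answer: 48708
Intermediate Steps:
k = 0 (k = (3 - 3)² = 0² = 0)
(50 - 17)*((k - 45)*(-14 - 17) + W(9)) = (50 - 17)*((0 - 45)*(-14 - 17) + 9²) = 33*(-45*(-31) + 81) = 33*(1395 + 81) = 33*1476 = 48708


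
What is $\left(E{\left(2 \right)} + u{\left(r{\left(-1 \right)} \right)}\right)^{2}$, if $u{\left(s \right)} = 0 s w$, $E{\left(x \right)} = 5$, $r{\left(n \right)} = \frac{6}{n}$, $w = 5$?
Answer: $25$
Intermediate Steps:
$u{\left(s \right)} = 0$ ($u{\left(s \right)} = 0 s 5 = 0 \cdot 5 = 0$)
$\left(E{\left(2 \right)} + u{\left(r{\left(-1 \right)} \right)}\right)^{2} = \left(5 + 0\right)^{2} = 5^{2} = 25$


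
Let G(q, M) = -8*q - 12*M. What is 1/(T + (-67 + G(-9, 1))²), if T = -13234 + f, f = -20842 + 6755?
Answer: -1/27272 ≈ -3.6668e-5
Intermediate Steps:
f = -14087
G(q, M) = -12*M - 8*q
T = -27321 (T = -13234 - 14087 = -27321)
1/(T + (-67 + G(-9, 1))²) = 1/(-27321 + (-67 + (-12*1 - 8*(-9)))²) = 1/(-27321 + (-67 + (-12 + 72))²) = 1/(-27321 + (-67 + 60)²) = 1/(-27321 + (-7)²) = 1/(-27321 + 49) = 1/(-27272) = -1/27272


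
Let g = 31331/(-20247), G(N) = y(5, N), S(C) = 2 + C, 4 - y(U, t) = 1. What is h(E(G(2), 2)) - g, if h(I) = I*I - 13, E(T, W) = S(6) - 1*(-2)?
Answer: 105460/1191 ≈ 88.547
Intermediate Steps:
y(U, t) = 3 (y(U, t) = 4 - 1*1 = 4 - 1 = 3)
G(N) = 3
g = -1843/1191 (g = 31331*(-1/20247) = -1843/1191 ≈ -1.5474)
E(T, W) = 10 (E(T, W) = (2 + 6) - 1*(-2) = 8 + 2 = 10)
h(I) = -13 + I**2 (h(I) = I**2 - 13 = -13 + I**2)
h(E(G(2), 2)) - g = (-13 + 10**2) - 1*(-1843/1191) = (-13 + 100) + 1843/1191 = 87 + 1843/1191 = 105460/1191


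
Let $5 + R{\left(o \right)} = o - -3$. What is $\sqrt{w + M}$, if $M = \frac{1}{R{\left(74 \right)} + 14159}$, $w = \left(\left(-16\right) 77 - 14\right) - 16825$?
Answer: $\frac{20 i \sqrt{9149408751}}{14231} \approx 134.43 i$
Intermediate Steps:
$R{\left(o \right)} = -2 + o$ ($R{\left(o \right)} = -5 + \left(o - -3\right) = -5 + \left(o + 3\right) = -5 + \left(3 + o\right) = -2 + o$)
$w = -18071$ ($w = \left(-1232 - 14\right) - 16825 = -1246 - 16825 = -18071$)
$M = \frac{1}{14231}$ ($M = \frac{1}{\left(-2 + 74\right) + 14159} = \frac{1}{72 + 14159} = \frac{1}{14231} \approx 7.0269 \cdot 10^{-5}$)
$\sqrt{w + M} = \sqrt{-18071 + \frac{1}{14231}} = \sqrt{- \frac{257168400}{14231}} = \frac{20 i \sqrt{9149408751}}{14231}$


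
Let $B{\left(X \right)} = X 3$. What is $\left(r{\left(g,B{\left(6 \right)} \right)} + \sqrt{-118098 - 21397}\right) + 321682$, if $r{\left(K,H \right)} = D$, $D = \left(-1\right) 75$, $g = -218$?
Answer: $321607 + i \sqrt{139495} \approx 3.2161 \cdot 10^{5} + 373.49 i$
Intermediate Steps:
$B{\left(X \right)} = 3 X$
$D = -75$
$r{\left(K,H \right)} = -75$
$\left(r{\left(g,B{\left(6 \right)} \right)} + \sqrt{-118098 - 21397}\right) + 321682 = \left(-75 + \sqrt{-118098 - 21397}\right) + 321682 = \left(-75 + \sqrt{-139495}\right) + 321682 = \left(-75 + i \sqrt{139495}\right) + 321682 = 321607 + i \sqrt{139495}$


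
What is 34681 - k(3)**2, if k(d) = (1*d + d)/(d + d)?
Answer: 34680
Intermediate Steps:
k(d) = 1 (k(d) = (d + d)/((2*d)) = (2*d)*(1/(2*d)) = 1)
34681 - k(3)**2 = 34681 - 1*1**2 = 34681 - 1*1 = 34681 - 1 = 34680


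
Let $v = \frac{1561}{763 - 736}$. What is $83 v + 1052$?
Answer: $\frac{157967}{27} \approx 5850.6$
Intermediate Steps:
$v = \frac{1561}{27}$ ($v = \frac{1561}{763 - 736} = \frac{1561}{27} \approx 57.815$)
$83 v + 1052 = 83 \cdot \frac{1561}{27} + 1052 = \frac{129563}{27} + 1052 = \frac{157967}{27}$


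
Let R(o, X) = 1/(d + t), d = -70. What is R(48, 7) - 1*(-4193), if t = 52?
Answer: 75473/18 ≈ 4192.9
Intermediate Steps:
R(o, X) = -1/18 (R(o, X) = 1/(-70 + 52) = 1/(-18) = -1/18)
R(48, 7) - 1*(-4193) = -1/18 - 1*(-4193) = -1/18 + 4193 = 75473/18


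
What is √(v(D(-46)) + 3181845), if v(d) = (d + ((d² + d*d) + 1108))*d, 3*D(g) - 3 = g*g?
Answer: 14*√293109387/9 ≈ 26632.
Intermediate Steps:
D(g) = 1 + g²/3 (D(g) = 1 + (g*g)/3 = 1 + g²/3)
v(d) = d*(1108 + d + 2*d²) (v(d) = (d + ((d² + d²) + 1108))*d = (d + (2*d² + 1108))*d = (d + (1108 + 2*d²))*d = (1108 + d + 2*d²)*d = d*(1108 + d + 2*d²))
√(v(D(-46)) + 3181845) = √((1 + (⅓)*(-46)²)*(1108 + (1 + (⅓)*(-46)²) + 2*(1 + (⅓)*(-46)²)²) + 3181845) = √((1 + (⅓)*2116)*(1108 + (1 + (⅓)*2116) + 2*(1 + (⅓)*2116)²) + 3181845) = √((1 + 2116/3)*(1108 + (1 + 2116/3) + 2*(1 + 2116/3)²) + 3181845) = √(2119*(1108 + 2119/3 + 2*(2119/3)²)/3 + 3181845) = √(2119*(1108 + 2119/3 + 2*(4490161/9))/3 + 3181845) = √(2119*(1108 + 2119/3 + 8980322/9)/3 + 3181845) = √((2119/3)*(8996651/9) + 3181845) = √(19063903469/27 + 3181845) = √(19149813284/27) = 14*√293109387/9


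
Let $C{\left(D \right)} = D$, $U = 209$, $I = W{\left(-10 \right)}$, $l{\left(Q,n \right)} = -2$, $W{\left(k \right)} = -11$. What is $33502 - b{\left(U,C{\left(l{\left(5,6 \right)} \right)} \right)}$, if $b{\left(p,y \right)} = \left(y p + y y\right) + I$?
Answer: $33927$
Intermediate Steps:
$I = -11$
$b{\left(p,y \right)} = -11 + y^{2} + p y$ ($b{\left(p,y \right)} = \left(y p + y y\right) - 11 = \left(p y + y^{2}\right) - 11 = \left(y^{2} + p y\right) - 11 = -11 + y^{2} + p y$)
$33502 - b{\left(U,C{\left(l{\left(5,6 \right)} \right)} \right)} = 33502 - \left(-11 + \left(-2\right)^{2} + 209 \left(-2\right)\right) = 33502 - \left(-11 + 4 - 418\right) = 33502 - -425 = 33502 + 425 = 33927$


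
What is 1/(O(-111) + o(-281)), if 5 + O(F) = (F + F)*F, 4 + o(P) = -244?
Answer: 1/24389 ≈ 4.1002e-5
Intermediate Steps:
o(P) = -248 (o(P) = -4 - 244 = -248)
O(F) = -5 + 2*F**2 (O(F) = -5 + (F + F)*F = -5 + (2*F)*F = -5 + 2*F**2)
1/(O(-111) + o(-281)) = 1/((-5 + 2*(-111)**2) - 248) = 1/((-5 + 2*12321) - 248) = 1/((-5 + 24642) - 248) = 1/(24637 - 248) = 1/24389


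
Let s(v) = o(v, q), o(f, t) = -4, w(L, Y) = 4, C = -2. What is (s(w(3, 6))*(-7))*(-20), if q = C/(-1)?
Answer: -560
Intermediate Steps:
q = 2 (q = -2/(-1) = -2*(-1) = 2)
s(v) = -4
(s(w(3, 6))*(-7))*(-20) = -4*(-7)*(-20) = 28*(-20) = -560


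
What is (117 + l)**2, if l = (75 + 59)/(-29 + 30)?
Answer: 63001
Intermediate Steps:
l = 134 (l = 134/1 = 134*1 = 134)
(117 + l)**2 = (117 + 134)**2 = 251**2 = 63001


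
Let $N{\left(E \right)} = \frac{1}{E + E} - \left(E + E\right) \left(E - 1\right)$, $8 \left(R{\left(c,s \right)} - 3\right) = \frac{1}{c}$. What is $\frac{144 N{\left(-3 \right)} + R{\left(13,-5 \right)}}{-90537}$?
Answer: $\frac{361607}{9415848} \approx 0.038404$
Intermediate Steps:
$R{\left(c,s \right)} = 3 + \frac{1}{8 c}$
$N{\left(E \right)} = \frac{1}{2 E} - 2 E \left(-1 + E\right)$
$\frac{144 N{\left(-3 \right)} + R{\left(13,-5 \right)}}{-90537} = \frac{144 \frac{1 + 4 \left(-3\right)^{2} \left(1 - -3\right)}{2 \left(-3\right)} + \left(3 + \frac{1}{8 \cdot 13}\right)}{-90537} = \left(144 \cdot \frac{1}{2} \left(- \frac{1}{3}\right) \left(1 + 4 \cdot 9 \left(1 + 3\right)\right) + \left(3 + \frac{1}{8} \cdot \frac{1}{13}\right)\right) \left(- \frac{1}{90537}\right) = \left(144 \cdot \frac{1}{2} \left(- \frac{1}{3}\right) \left(1 + 4 \cdot 9 \cdot 4\right) + \left(3 + \frac{1}{104}\right)\right) \left(- \frac{1}{90537}\right) = \left(144 \cdot \frac{1}{2} \left(- \frac{1}{3}\right) \left(1 + 144\right) + \frac{313}{104}\right) \left(- \frac{1}{90537}\right) = \left(144 \cdot \frac{1}{2} \left(- \frac{1}{3}\right) 145 + \frac{313}{104}\right) \left(- \frac{1}{90537}\right) = \left(144 \left(- \frac{145}{6}\right) + \frac{313}{104}\right) \left(- \frac{1}{90537}\right) = \left(-3480 + \frac{313}{104}\right) \left(- \frac{1}{90537}\right) = \left(- \frac{361607}{104}\right) \left(- \frac{1}{90537}\right) = \frac{361607}{9415848}$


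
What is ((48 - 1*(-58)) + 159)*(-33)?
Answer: -8745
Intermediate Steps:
((48 - 1*(-58)) + 159)*(-33) = ((48 + 58) + 159)*(-33) = (106 + 159)*(-33) = 265*(-33) = -8745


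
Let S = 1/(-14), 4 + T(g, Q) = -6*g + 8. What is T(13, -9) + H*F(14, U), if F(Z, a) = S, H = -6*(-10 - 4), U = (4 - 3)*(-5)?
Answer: -80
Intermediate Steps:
T(g, Q) = 4 - 6*g (T(g, Q) = -4 + (-6*g + 8) = -4 + (8 - 6*g) = 4 - 6*g)
S = -1/14 (S = 1*(-1/14) = -1/14 ≈ -0.071429)
U = -5 (U = 1*(-5) = -5)
H = 84 (H = -6*(-14) = 84)
F(Z, a) = -1/14
T(13, -9) + H*F(14, U) = (4 - 6*13) + 84*(-1/14) = (4 - 78) - 6 = -74 - 6 = -80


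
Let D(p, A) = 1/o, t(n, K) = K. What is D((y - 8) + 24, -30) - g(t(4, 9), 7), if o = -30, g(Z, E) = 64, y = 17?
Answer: -1921/30 ≈ -64.033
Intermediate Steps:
D(p, A) = -1/30 (D(p, A) = 1/(-30) = -1/30)
D((y - 8) + 24, -30) - g(t(4, 9), 7) = -1/30 - 1*64 = -1/30 - 64 = -1921/30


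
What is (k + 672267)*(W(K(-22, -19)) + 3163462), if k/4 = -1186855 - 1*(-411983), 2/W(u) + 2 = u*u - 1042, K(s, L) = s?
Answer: -2149957989321339/280 ≈ -7.6784e+12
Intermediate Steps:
W(u) = 2/(-1044 + u²) (W(u) = 2/(-2 + (u*u - 1042)) = 2/(-2 + (u² - 1042)) = 2/(-2 + (-1042 + u²)) = 2/(-1044 + u²))
k = -3099488 (k = 4*(-1186855 - 1*(-411983)) = 4*(-1186855 + 411983) = 4*(-774872) = -3099488)
(k + 672267)*(W(K(-22, -19)) + 3163462) = (-3099488 + 672267)*(2/(-1044 + (-22)²) + 3163462) = -2427221*(2/(-1044 + 484) + 3163462) = -2427221*(2/(-560) + 3163462) = -2427221*(2*(-1/560) + 3163462) = -2427221*(-1/280 + 3163462) = -2427221*885769359/280 = -2149957989321339/280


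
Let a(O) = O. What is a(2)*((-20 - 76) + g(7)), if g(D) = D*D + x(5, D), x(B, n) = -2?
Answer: -98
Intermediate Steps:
g(D) = -2 + D**2 (g(D) = D*D - 2 = D**2 - 2 = -2 + D**2)
a(2)*((-20 - 76) + g(7)) = 2*((-20 - 76) + (-2 + 7**2)) = 2*(-96 + (-2 + 49)) = 2*(-96 + 47) = 2*(-49) = -98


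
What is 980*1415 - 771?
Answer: 1385929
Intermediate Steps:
980*1415 - 771 = 1386700 - 771 = 1385929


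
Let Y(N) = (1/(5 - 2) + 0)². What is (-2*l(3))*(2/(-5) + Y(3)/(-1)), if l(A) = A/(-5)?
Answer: -46/75 ≈ -0.61333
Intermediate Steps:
l(A) = -A/5 (l(A) = A*(-⅕) = -A/5)
Y(N) = ⅑ (Y(N) = (1/3 + 0)² = (⅓ + 0)² = (⅓)² = ⅑)
(-2*l(3))*(2/(-5) + Y(3)/(-1)) = (-(-2)*3/5)*(2/(-5) + (⅑)/(-1)) = (-2*(-⅗))*(2*(-⅕) + (⅑)*(-1)) = 6*(-⅖ - ⅑)/5 = (6/5)*(-23/45) = -46/75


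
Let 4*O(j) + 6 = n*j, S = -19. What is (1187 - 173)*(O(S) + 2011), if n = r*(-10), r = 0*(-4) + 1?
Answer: 2085798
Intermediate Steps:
r = 1 (r = 0 + 1 = 1)
n = -10 (n = 1*(-10) = -10)
O(j) = -3/2 - 5*j/2 (O(j) = -3/2 + (-10*j)/4 = -3/2 - 5*j/2)
(1187 - 173)*(O(S) + 2011) = (1187 - 173)*((-3/2 - 5/2*(-19)) + 2011) = 1014*((-3/2 + 95/2) + 2011) = 1014*(46 + 2011) = 1014*2057 = 2085798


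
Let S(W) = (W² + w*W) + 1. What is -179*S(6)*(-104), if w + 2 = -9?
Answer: -539864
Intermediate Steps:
w = -11 (w = -2 - 9 = -11)
S(W) = 1 + W² - 11*W (S(W) = (W² - 11*W) + 1 = 1 + W² - 11*W)
-179*S(6)*(-104) = -179*(1 + 6² - 11*6)*(-104) = -179*(1 + 36 - 66)*(-104) = -179*(-29)*(-104) = 5191*(-104) = -539864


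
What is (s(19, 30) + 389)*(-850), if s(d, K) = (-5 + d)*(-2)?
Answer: -306850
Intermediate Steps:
s(d, K) = 10 - 2*d
(s(19, 30) + 389)*(-850) = ((10 - 2*19) + 389)*(-850) = ((10 - 38) + 389)*(-850) = (-28 + 389)*(-850) = 361*(-850) = -306850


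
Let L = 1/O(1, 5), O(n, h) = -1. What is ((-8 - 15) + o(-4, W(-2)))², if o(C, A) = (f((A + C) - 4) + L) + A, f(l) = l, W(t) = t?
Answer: 1296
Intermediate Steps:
L = -1 (L = 1/(-1) = -1)
o(C, A) = -5 + C + 2*A (o(C, A) = (((A + C) - 4) - 1) + A = ((-4 + A + C) - 1) + A = (-5 + A + C) + A = -5 + C + 2*A)
((-8 - 15) + o(-4, W(-2)))² = ((-8 - 15) + (-5 - 4 + 2*(-2)))² = (-23 + (-5 - 4 - 4))² = (-23 - 13)² = (-36)² = 1296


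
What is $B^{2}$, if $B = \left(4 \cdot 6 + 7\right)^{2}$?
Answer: $923521$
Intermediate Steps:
$B = 961$ ($B = \left(24 + 7\right)^{2} = 31^{2} = 961$)
$B^{2} = 961^{2} = 923521$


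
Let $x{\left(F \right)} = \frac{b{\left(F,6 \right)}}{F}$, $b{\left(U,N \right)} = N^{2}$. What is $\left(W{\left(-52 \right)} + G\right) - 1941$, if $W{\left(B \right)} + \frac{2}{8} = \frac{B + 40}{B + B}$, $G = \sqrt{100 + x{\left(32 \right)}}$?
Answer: $- \frac{100939}{52} + \frac{\sqrt{1618}}{4} \approx -1931.1$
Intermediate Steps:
$x{\left(F \right)} = \frac{36}{F}$ ($x{\left(F \right)} = \frac{6^{2}}{F} = \frac{36}{F}$)
$G = \frac{\sqrt{1618}}{4}$ ($G = \sqrt{100 + \frac{36}{32}} = \sqrt{100 + 36 \cdot \frac{1}{32}} = \sqrt{100 + \frac{9}{8}} = \sqrt{\frac{809}{8}} = \frac{\sqrt{1618}}{4} \approx 10.056$)
$W{\left(B \right)} = - \frac{1}{4} + \frac{40 + B}{2 B}$ ($W{\left(B \right)} = - \frac{1}{4} + \frac{B + 40}{B + B} = - \frac{1}{4} + \frac{40 + B}{2 B}$)
$\left(W{\left(-52 \right)} + G\right) - 1941 = \left(\frac{80 - 52}{4 \left(-52\right)} + \frac{\sqrt{1618}}{4}\right) - 1941 = \left(\frac{1}{4} \left(- \frac{1}{52}\right) 28 + \frac{\sqrt{1618}}{4}\right) - 1941 = \left(- \frac{7}{52} + \frac{\sqrt{1618}}{4}\right) - 1941 = - \frac{100939}{52} + \frac{\sqrt{1618}}{4}$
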